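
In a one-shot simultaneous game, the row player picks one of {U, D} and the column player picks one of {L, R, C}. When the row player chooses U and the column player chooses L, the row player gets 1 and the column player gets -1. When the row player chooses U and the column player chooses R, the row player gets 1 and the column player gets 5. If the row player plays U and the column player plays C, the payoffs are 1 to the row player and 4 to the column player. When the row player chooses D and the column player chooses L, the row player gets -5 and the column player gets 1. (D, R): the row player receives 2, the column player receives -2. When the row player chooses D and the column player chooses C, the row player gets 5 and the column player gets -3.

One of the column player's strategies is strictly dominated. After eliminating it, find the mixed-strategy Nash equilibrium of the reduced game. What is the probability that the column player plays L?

The column player's strategy C is strictly dominated by R: 5 > 4 and -2 > -3. Eliminate C.
Set the row player's expected payoff from U equal to that from D:
  the row player's payoff to U: q·1 + (1−q)·1 = 1
  the row player's payoff to D: q·(-5) + (1−q)·2 = -7q + 2
  1 = -7q + 2  ⇒  7q = 1  ⇒  q = 1/7.

q = 1/7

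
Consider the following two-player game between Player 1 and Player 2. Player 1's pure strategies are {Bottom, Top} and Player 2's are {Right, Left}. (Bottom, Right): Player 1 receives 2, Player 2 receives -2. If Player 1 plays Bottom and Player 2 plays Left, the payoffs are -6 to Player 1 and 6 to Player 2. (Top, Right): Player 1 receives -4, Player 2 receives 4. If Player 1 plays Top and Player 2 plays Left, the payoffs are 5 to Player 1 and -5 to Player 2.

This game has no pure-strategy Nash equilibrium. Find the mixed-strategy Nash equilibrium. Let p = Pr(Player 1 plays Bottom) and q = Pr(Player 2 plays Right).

Set Player 2's expected payoff from Right equal to that from Left:
  Player 2's payoff to Right: p·(-2) + (1−p)·4 = -6p + 4
  Player 2's payoff to Left: p·6 + (1−p)·(-5) = 11p - 5
  -6p + 4 = 11p - 5  ⇒  -17p = -9  ⇒  p = 9/17.
Player 1's indifference between Bottom and Top determines Player 2's mixing probability q:
  Player 1's payoff from Bottom: q·2 + (1−q)·(-6) = 8q - 6
  Player 1's payoff from Top: q·(-4) + (1−q)·5 = -9q + 5
  8q - 6 = -9q + 5  ⇒  17q = 11  ⇒  q = 11/17.

p = 9/17, q = 11/17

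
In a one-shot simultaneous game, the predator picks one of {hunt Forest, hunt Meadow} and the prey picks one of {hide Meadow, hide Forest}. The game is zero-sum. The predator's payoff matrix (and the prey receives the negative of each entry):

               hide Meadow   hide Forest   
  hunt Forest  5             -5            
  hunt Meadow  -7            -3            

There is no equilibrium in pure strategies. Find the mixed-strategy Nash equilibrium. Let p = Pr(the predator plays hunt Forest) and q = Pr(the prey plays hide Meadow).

In a mixed equilibrium the prey is indifferent between hide Meadow and hide Forest; this condition fixes p.
  the prey's expected payoff from hide Meadow: p·(-5) + (1−p)·7 = -12p + 7
  the prey's expected payoff from hide Forest: p·5 + (1−p)·3 = 2p + 3
  -12p + 7 = 2p + 3  ⇒  -14p = -4  ⇒  p = 2/7.
For the predator to be willing to mix, the predator must be indifferent between hunt Forest and hunt Meadow, which pins down the prey's mix.
  the predator's expected payoff from hunt Forest: q·5 + (1−q)·(-5) = 10q - 5
  the predator's expected payoff from hunt Meadow: q·(-7) + (1−q)·(-3) = -4q - 3
  10q - 5 = -4q - 3  ⇒  14q = 2  ⇒  q = 1/7.

p = 2/7, q = 1/7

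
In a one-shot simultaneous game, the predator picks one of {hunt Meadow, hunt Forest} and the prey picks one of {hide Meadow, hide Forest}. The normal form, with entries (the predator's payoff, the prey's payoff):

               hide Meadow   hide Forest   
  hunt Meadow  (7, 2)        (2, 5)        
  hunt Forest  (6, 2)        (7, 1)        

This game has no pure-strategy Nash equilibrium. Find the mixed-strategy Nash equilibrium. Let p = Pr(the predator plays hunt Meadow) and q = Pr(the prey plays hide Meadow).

p = 1/4, q = 5/6

Set the prey's expected payoff from hide Meadow equal to that from hide Forest:
  the prey's payoff to hide Meadow: p·2 + (1−p)·2 = 2
  the prey's payoff to hide Forest: p·5 + (1−p)·1 = 4p + 1
  2 = 4p + 1  ⇒  -4p = -1  ⇒  p = 1/4.
Set the predator's expected payoff from hunt Meadow equal to that from hunt Forest:
  the predator's payoff from hunt Meadow: q·7 + (1−q)·2 = 5q + 2
  the predator's payoff from hunt Forest: q·6 + (1−q)·7 = -q + 7
  5q + 2 = -q + 7  ⇒  6q = 5  ⇒  q = 5/6.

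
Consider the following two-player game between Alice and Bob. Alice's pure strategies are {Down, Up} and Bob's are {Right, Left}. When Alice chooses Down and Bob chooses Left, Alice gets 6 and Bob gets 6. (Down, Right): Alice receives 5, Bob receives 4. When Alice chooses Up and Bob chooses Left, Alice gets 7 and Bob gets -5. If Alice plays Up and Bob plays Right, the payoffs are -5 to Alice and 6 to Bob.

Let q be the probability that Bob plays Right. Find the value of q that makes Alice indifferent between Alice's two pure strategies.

Set Alice's expected payoff from Down equal to that from Up:
  Alice's expected payoff from Down: q·5 + (1−q)·6 = -q + 6
  Alice's expected payoff from Up: q·(-5) + (1−q)·7 = -12q + 7
  -q + 6 = -12q + 7  ⇒  11q = 1  ⇒  q = 1/11.

q = 1/11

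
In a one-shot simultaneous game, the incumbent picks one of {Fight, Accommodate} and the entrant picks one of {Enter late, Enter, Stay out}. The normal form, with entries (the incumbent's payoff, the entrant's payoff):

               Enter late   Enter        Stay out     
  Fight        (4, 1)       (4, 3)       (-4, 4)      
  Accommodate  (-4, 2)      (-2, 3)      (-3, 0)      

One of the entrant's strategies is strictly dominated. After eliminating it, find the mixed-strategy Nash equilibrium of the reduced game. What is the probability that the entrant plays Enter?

q = 1/7

The entrant's strategy Enter late is strictly dominated by Enter: 3 > 1 and 3 > 2. Eliminate Enter late.
For the incumbent to be willing to mix, the incumbent must be indifferent between Fight and Accommodate, which pins down the entrant's mix.
  the incumbent's payoff to Fight: q·4 + (1−q)·(-4) = 8q - 4
  the incumbent's payoff to Accommodate: q·(-2) + (1−q)·(-3) = q - 3
  8q - 4 = q - 3  ⇒  7q = 1  ⇒  q = 1/7.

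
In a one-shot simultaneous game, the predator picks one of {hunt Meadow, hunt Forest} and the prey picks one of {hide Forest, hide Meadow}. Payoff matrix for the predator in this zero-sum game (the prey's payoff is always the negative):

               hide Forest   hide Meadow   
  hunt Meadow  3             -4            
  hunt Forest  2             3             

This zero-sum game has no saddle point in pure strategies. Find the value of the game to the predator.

v = 17/8

Set the predator's expected payoff from hunt Meadow equal to that from hunt Forest:
  the predator's payoff from hunt Meadow: q·3 + (1−q)·(-4) = 7q - 4
  the predator's payoff from hunt Forest: q·2 + (1−q)·3 = -q + 3
  7q - 4 = -q + 3  ⇒  8q = 7  ⇒  q = 7/8.
The value is the predator's expected payoff against this mix (using hunt Meadow): (7/8)·3 + (1/8)·(-4) = 17/8.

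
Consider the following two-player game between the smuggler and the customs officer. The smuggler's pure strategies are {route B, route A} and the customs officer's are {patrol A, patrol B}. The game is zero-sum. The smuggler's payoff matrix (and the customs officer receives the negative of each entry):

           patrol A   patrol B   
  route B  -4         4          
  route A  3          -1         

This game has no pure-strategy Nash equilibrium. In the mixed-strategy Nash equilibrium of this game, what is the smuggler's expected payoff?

2/3

For the smuggler to be willing to mix, the smuggler must be indifferent between route B and route A, which pins down the customs officer's mix.
  the smuggler's payoff from route B: q·(-4) + (1−q)·4 = -8q + 4
  the smuggler's payoff from route A: q·3 + (1−q)·(-1) = 4q - 1
  -8q + 4 = 4q - 1  ⇒  -12q = -5  ⇒  q = 5/12.
At equilibrium the smuggler is indifferent across rows, so the smuggler's payoff equals the payoff from route B: (5/12)·(-4) + (7/12)·4 = 2/3.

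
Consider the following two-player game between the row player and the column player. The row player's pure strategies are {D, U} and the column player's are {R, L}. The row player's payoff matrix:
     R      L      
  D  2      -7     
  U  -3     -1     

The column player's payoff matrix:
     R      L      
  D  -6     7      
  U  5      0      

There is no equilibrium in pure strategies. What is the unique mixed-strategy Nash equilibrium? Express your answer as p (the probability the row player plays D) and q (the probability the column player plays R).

p = 5/18, q = 6/11

In a mixed equilibrium the column player is indifferent between R and L; this condition fixes p.
  the column player's payoff from R: p·(-6) + (1−p)·5 = -11p + 5
  the column player's payoff from L: p·7 + (1−p)·0 = 7p
  -11p + 5 = 7p  ⇒  -18p = -5  ⇒  p = 5/18.
For the row player to be willing to mix, the row player must be indifferent between D and U, which pins down the column player's mix.
  the row player's expected payoff from D: q·2 + (1−q)·(-7) = 9q - 7
  the row player's expected payoff from U: q·(-3) + (1−q)·(-1) = -2q - 1
  9q - 7 = -2q - 1  ⇒  11q = 6  ⇒  q = 6/11.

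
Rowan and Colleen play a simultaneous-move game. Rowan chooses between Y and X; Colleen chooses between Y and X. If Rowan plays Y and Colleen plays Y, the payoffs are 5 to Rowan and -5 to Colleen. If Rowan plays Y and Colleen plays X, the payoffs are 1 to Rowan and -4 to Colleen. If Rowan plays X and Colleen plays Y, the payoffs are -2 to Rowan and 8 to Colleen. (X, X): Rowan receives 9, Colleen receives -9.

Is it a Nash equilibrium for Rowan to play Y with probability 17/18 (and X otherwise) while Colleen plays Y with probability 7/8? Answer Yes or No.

No

Given Colleen's mix q = 7/8, Rowan's payoff from Y is 9/2 but from X is -5/8. Rowan strictly prefers Y, so Rowan would not mix.
So the proposed profile is not a Nash equilibrium.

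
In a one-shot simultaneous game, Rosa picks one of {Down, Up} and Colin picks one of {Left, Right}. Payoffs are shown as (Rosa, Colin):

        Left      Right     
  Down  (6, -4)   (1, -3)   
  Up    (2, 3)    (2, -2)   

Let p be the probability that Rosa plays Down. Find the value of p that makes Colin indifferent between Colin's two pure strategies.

p = 5/6

For Colin to be willing to mix, Colin must be indifferent between Left and Right, which pins down Rosa's mix.
  Colin's payoff from Left: p·(-4) + (1−p)·3 = -7p + 3
  Colin's payoff from Right: p·(-3) + (1−p)·(-2) = -p - 2
  -7p + 3 = -p - 2  ⇒  -6p = -5  ⇒  p = 5/6.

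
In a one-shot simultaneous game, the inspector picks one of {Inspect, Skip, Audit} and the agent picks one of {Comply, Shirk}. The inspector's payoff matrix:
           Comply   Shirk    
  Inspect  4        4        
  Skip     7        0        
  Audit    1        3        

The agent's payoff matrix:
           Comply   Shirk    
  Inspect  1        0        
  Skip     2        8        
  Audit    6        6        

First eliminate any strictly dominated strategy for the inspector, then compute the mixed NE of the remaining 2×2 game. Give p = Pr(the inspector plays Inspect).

p = 6/7

The inspector's strategy Audit is strictly dominated by Inspect: 4 > 1 and 4 > 3. Eliminate Audit.
The inspector's mix must leave the agent indifferent between Comply and Shirk.
  the agent's expected payoff from Comply: p·1 + (1−p)·2 = -p + 2
  the agent's expected payoff from Shirk: p·0 + (1−p)·8 = -8p + 8
  -p + 2 = -8p + 8  ⇒  7p = 6  ⇒  p = 6/7.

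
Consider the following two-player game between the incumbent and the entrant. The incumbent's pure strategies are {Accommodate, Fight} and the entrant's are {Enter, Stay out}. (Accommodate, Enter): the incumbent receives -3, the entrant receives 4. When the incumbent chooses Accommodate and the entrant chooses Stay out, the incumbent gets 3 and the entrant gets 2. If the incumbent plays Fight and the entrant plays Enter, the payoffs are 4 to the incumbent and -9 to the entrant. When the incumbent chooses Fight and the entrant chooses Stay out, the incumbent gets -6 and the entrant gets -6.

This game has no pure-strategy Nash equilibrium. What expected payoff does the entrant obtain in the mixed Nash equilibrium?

-6/5

In a mixed equilibrium the entrant is indifferent between Enter and Stay out; this condition fixes p.
  the entrant's expected payoff from Enter: p·4 + (1−p)·(-9) = 13p - 9
  the entrant's expected payoff from Stay out: p·2 + (1−p)·(-6) = 8p - 6
  13p - 9 = 8p - 6  ⇒  5p = 3  ⇒  p = 3/5.
At equilibrium the entrant is indifferent across columns, so the entrant's payoff equals the payoff from Enter: (3/5)·4 + (2/5)·(-9) = -6/5.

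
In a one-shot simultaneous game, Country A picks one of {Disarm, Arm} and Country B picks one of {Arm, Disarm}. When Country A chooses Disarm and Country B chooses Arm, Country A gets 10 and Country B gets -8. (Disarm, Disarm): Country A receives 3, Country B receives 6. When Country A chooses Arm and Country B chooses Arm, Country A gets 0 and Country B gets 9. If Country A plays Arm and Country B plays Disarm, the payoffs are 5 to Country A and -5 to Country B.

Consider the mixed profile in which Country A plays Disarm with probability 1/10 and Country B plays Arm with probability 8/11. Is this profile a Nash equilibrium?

Given Country A's mix p = 1/10, Country B's payoff from Arm is 73/10 but from Disarm is -39/10. Country B strictly prefers Arm, so Country B would not mix.
So the proposed profile is not a Nash equilibrium.

No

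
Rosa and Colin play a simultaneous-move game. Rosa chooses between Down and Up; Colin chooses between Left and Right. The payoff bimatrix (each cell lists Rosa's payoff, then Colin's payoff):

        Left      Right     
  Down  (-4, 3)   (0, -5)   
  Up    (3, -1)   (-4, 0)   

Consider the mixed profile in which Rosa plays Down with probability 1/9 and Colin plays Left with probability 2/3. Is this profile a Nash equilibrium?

Given Colin's mix q = 2/3, Rosa's payoff from Down is -8/3 but from Up is 2/3. Rosa strictly prefers Up, so Rosa would not mix.
So the proposed profile is not a Nash equilibrium.

No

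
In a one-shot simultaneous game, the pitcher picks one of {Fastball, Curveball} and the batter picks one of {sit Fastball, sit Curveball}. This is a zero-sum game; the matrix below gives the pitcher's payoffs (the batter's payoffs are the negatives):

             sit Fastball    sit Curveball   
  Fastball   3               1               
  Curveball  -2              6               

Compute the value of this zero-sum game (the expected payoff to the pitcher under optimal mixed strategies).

v = 2

For the pitcher to be willing to mix, the pitcher must be indifferent between Fastball and Curveball, which pins down the batter's mix.
  the pitcher's payoff from Fastball: q·3 + (1−q)·1 = 2q + 1
  the pitcher's payoff from Curveball: q·(-2) + (1−q)·6 = -8q + 6
  2q + 1 = -8q + 6  ⇒  10q = 5  ⇒  q = 1/2.
The value is the pitcher's expected payoff against this mix (using Fastball): (1/2)·3 + (1/2)·1 = 2.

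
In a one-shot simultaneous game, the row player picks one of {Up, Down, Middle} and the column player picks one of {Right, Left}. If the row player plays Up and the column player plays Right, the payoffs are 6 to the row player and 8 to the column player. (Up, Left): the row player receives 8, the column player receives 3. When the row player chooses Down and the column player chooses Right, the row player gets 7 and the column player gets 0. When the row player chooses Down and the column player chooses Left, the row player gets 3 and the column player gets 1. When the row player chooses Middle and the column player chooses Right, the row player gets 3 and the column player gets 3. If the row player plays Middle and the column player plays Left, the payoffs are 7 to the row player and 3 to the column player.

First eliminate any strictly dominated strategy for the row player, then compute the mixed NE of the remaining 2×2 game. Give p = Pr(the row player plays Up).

p = 1/6

The row player's strategy Middle is strictly dominated by Up: 6 > 3 and 8 > 7. Eliminate Middle.
The row player's mix must leave the column player indifferent between Right and Left.
  the column player's payoff to Right: p·8 + (1−p)·0 = 8p
  the column player's payoff to Left: p·3 + (1−p)·1 = 2p + 1
  8p = 2p + 1  ⇒  6p = 1  ⇒  p = 1/6.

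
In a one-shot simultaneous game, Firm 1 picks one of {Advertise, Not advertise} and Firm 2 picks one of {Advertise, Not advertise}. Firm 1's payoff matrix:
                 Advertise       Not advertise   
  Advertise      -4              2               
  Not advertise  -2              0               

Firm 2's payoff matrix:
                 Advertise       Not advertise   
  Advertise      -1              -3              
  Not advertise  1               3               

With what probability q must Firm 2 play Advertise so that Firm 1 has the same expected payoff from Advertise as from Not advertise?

Set Firm 1's expected payoff from Advertise equal to that from Not advertise:
  Firm 1's payoff to Advertise: q·(-4) + (1−q)·2 = -6q + 2
  Firm 1's payoff to Not advertise: q·(-2) + (1−q)·0 = -2q
  -6q + 2 = -2q  ⇒  -4q = -2  ⇒  q = 1/2.

q = 1/2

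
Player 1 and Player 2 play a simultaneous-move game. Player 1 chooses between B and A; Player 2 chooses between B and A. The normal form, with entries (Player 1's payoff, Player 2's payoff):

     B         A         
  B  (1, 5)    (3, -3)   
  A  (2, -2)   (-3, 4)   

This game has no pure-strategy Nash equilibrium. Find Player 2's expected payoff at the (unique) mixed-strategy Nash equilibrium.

1

For Player 2 to be willing to mix, Player 2 must be indifferent between B and A, which pins down Player 1's mix.
  Player 2's expected payoff from B: p·5 + (1−p)·(-2) = 7p - 2
  Player 2's expected payoff from A: p·(-3) + (1−p)·4 = -7p + 4
  7p - 2 = -7p + 4  ⇒  14p = 6  ⇒  p = 3/7.
At equilibrium Player 2 is indifferent across columns, so Player 2's payoff equals the payoff from B: (3/7)·5 + (4/7)·(-2) = 1.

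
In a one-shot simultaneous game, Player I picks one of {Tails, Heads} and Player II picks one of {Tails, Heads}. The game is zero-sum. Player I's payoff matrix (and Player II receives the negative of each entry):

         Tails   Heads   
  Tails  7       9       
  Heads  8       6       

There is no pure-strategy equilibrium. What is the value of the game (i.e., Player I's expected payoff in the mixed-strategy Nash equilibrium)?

v = 15/2

Set Player I's expected payoff from Tails equal to that from Heads:
  Player I's payoff to Tails: q·7 + (1−q)·9 = -2q + 9
  Player I's payoff to Heads: q·8 + (1−q)·6 = 2q + 6
  -2q + 9 = 2q + 6  ⇒  -4q = -3  ⇒  q = 3/4.
The value is Player I's expected payoff against this mix (using Tails): (3/4)·7 + (1/4)·9 = 15/2.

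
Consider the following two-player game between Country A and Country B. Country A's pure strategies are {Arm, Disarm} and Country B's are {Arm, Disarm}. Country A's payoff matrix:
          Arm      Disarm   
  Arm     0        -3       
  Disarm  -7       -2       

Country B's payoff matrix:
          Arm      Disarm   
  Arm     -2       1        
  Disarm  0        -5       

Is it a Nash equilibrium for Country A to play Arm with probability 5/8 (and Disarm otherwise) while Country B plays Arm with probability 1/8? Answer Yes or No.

Check Country B's indifference given Country A's mix p = 5/8:
  payoff from Arm = -5/4; payoff from Disarm = -5/4 — equal.
Check Country A's indifference given Country B's mix q = 1/8:
  payoff from Arm = -21/8; payoff from Disarm = -21/8 — equal.
Both players are indifferent, so neither can profitably deviate.

Yes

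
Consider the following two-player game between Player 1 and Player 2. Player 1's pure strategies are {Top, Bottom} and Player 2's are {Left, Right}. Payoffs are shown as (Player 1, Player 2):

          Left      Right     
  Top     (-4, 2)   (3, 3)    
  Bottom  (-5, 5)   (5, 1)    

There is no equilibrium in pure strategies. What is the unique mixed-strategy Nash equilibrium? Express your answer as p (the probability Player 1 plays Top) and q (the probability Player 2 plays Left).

Player 1's mix must leave Player 2 indifferent between Left and Right.
  Player 2's expected payoff from Left: p·2 + (1−p)·5 = -3p + 5
  Player 2's expected payoff from Right: p·3 + (1−p)·1 = 2p + 1
  -3p + 5 = 2p + 1  ⇒  -5p = -4  ⇒  p = 4/5.
For Player 1 to be willing to mix, Player 1 must be indifferent between Top and Bottom, which pins down Player 2's mix.
  Player 1's payoff to Top: q·(-4) + (1−q)·3 = -7q + 3
  Player 1's payoff to Bottom: q·(-5) + (1−q)·5 = -10q + 5
  -7q + 3 = -10q + 5  ⇒  3q = 2  ⇒  q = 2/3.

p = 4/5, q = 2/3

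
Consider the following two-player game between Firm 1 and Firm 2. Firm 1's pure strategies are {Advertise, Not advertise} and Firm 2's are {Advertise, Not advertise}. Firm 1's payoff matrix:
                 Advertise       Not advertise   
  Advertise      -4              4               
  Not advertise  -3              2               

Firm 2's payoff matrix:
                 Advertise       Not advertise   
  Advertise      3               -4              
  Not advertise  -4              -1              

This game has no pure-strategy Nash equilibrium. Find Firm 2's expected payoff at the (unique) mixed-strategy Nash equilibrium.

-19/10

In a mixed equilibrium Firm 2 is indifferent between Advertise and Not advertise; this condition fixes p.
  Firm 2's payoff from Advertise: p·3 + (1−p)·(-4) = 7p - 4
  Firm 2's payoff from Not advertise: p·(-4) + (1−p)·(-1) = -3p - 1
  7p - 4 = -3p - 1  ⇒  10p = 3  ⇒  p = 3/10.
At equilibrium Firm 2 is indifferent across columns, so Firm 2's payoff equals the payoff from Advertise: (3/10)·3 + (7/10)·(-4) = -19/10.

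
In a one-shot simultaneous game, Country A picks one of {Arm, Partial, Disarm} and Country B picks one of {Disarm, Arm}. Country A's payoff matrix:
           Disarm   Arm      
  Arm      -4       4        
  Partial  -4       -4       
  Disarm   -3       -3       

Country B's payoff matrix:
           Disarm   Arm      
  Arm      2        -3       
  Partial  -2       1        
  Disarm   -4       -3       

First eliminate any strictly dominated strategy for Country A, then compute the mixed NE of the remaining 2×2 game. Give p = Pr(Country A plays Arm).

Country A's strategy Partial is strictly dominated by Disarm: -3 > -4 and -3 > -4. Eliminate Partial.
Country A's mix must leave Country B indifferent between Disarm and Arm.
  Country B's payoff from Disarm: p·2 + (1−p)·(-4) = 6p - 4
  Country B's payoff from Arm: p·(-3) + (1−p)·(-3) = -3
  6p - 4 = -3  ⇒  6p = 1  ⇒  p = 1/6.

p = 1/6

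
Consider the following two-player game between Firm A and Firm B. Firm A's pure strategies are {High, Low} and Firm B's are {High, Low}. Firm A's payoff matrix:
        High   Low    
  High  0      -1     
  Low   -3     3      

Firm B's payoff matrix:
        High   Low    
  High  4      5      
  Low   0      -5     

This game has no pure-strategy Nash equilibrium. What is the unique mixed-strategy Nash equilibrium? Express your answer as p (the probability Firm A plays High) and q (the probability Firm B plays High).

Firm B's indifference between High and Low determines Firm A's mixing probability p:
  Firm B's expected payoff from High: p·4 + (1−p)·0 = 4p
  Firm B's expected payoff from Low: p·5 + (1−p)·(-5) = 10p - 5
  4p = 10p - 5  ⇒  -6p = -5  ⇒  p = 5/6.
In a mixed equilibrium Firm A is indifferent between High and Low; this condition fixes q.
  Firm A's expected payoff from High: q·0 + (1−q)·(-1) = q - 1
  Firm A's expected payoff from Low: q·(-3) + (1−q)·3 = -6q + 3
  q - 1 = -6q + 3  ⇒  7q = 4  ⇒  q = 4/7.

p = 5/6, q = 4/7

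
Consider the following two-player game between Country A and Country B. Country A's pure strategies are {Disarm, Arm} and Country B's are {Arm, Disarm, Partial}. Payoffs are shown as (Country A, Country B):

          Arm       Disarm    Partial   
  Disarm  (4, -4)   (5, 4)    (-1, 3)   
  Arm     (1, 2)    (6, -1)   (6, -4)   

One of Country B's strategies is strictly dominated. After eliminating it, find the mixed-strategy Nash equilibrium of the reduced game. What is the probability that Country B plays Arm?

Country B's strategy Partial is strictly dominated by Disarm: 4 > 3 and -1 > -4. Eliminate Partial.
Country A's indifference between Disarm and Arm determines Country B's mixing probability q:
  Country A's expected payoff from Disarm: q·4 + (1−q)·5 = -q + 5
  Country A's expected payoff from Arm: q·1 + (1−q)·6 = -5q + 6
  -q + 5 = -5q + 6  ⇒  4q = 1  ⇒  q = 1/4.

q = 1/4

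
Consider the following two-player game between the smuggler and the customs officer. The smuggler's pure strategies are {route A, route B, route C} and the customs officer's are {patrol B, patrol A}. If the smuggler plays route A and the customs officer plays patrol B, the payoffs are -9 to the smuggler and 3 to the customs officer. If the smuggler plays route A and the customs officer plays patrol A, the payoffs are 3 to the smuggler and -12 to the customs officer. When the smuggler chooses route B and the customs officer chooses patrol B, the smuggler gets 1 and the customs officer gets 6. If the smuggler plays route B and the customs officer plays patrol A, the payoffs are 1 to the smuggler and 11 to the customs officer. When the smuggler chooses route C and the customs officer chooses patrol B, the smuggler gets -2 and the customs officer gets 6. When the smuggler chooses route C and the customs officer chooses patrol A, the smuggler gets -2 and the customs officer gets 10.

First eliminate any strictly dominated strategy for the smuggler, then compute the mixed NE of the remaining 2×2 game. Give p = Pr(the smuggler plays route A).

The smuggler's strategy route C is strictly dominated by route B: 1 > -2 and 1 > -2. Eliminate route C.
Set the customs officer's expected payoff from patrol B equal to that from patrol A:
  the customs officer's expected payoff from patrol B: p·3 + (1−p)·6 = -3p + 6
  the customs officer's expected payoff from patrol A: p·(-12) + (1−p)·11 = -23p + 11
  -3p + 6 = -23p + 11  ⇒  20p = 5  ⇒  p = 1/4.

p = 1/4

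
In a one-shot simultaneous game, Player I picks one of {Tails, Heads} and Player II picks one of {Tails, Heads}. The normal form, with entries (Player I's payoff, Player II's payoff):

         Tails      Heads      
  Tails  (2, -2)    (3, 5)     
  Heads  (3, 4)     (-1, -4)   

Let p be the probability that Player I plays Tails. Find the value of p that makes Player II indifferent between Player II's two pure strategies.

Player I's mix must leave Player II indifferent between Tails and Heads.
  Player II's payoff to Tails: p·(-2) + (1−p)·4 = -6p + 4
  Player II's payoff to Heads: p·5 + (1−p)·(-4) = 9p - 4
  -6p + 4 = 9p - 4  ⇒  -15p = -8  ⇒  p = 8/15.

p = 8/15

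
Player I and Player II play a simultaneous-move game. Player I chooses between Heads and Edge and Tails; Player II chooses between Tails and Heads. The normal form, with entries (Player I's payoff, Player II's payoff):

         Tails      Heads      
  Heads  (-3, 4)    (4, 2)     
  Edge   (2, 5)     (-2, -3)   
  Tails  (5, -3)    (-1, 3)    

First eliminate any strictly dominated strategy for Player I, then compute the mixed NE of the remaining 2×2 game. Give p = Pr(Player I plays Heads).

p = 3/4

Player I's strategy Edge is strictly dominated by Tails: 5 > 2 and -1 > -2. Eliminate Edge.
For Player II to be willing to mix, Player II must be indifferent between Tails and Heads, which pins down Player I's mix.
  Player II's payoff from Tails: p·4 + (1−p)·(-3) = 7p - 3
  Player II's payoff from Heads: p·2 + (1−p)·3 = -p + 3
  7p - 3 = -p + 3  ⇒  8p = 6  ⇒  p = 3/4.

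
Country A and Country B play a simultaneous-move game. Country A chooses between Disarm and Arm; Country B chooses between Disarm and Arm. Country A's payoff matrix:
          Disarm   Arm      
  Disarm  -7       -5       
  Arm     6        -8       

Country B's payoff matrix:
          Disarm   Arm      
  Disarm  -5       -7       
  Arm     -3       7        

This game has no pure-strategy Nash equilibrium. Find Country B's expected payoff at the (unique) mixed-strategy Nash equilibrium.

In a mixed equilibrium Country B is indifferent between Disarm and Arm; this condition fixes p.
  Country B's payoff from Disarm: p·(-5) + (1−p)·(-3) = -2p - 3
  Country B's payoff from Arm: p·(-7) + (1−p)·7 = -14p + 7
  -2p - 3 = -14p + 7  ⇒  12p = 10  ⇒  p = 5/6.
At equilibrium Country B is indifferent across columns, so Country B's payoff equals the payoff from Disarm: (5/6)·(-5) + (1/6)·(-3) = -14/3.

-14/3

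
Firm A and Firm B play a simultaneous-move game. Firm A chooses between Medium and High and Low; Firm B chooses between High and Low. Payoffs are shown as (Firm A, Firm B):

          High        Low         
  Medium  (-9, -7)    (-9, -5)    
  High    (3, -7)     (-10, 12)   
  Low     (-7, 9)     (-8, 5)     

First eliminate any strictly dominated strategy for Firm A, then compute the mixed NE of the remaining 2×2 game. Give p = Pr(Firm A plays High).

p = 4/23

Firm A's strategy Medium is strictly dominated by Low: -7 > -9 and -8 > -9. Eliminate Medium.
Firm B's indifference between High and Low determines Firm A's mixing probability p:
  Firm B's payoff from High: p·(-7) + (1−p)·9 = -16p + 9
  Firm B's payoff from Low: p·12 + (1−p)·5 = 7p + 5
  -16p + 9 = 7p + 5  ⇒  -23p = -4  ⇒  p = 4/23.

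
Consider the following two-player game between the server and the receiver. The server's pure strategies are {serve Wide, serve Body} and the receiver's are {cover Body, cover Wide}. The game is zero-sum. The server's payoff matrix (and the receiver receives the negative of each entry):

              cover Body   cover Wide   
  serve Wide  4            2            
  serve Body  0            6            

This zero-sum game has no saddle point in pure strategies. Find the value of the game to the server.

Set the server's expected payoff from serve Wide equal to that from serve Body:
  the server's expected payoff from serve Wide: q·4 + (1−q)·2 = 2q + 2
  the server's expected payoff from serve Body: q·0 + (1−q)·6 = -6q + 6
  2q + 2 = -6q + 6  ⇒  8q = 4  ⇒  q = 1/2.
The value is the server's expected payoff against this mix (using serve Wide): (1/2)·4 + (1/2)·2 = 3.

v = 3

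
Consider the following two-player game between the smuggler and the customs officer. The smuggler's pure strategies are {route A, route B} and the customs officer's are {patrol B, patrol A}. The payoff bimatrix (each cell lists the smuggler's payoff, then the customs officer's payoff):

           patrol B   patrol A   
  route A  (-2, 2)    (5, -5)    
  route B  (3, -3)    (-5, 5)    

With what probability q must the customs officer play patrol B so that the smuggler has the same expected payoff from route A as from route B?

For the smuggler to be willing to mix, the smuggler must be indifferent between route A and route B, which pins down the customs officer's mix.
  the smuggler's payoff from route A: q·(-2) + (1−q)·5 = -7q + 5
  the smuggler's payoff from route B: q·3 + (1−q)·(-5) = 8q - 5
  -7q + 5 = 8q - 5  ⇒  -15q = -10  ⇒  q = 2/3.

q = 2/3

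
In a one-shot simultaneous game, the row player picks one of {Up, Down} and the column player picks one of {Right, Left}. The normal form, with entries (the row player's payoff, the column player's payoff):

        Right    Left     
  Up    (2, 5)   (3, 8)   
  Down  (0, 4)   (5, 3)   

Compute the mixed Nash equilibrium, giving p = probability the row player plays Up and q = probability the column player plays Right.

p = 1/4, q = 1/2

Set the column player's expected payoff from Right equal to that from Left:
  the column player's payoff to Right: p·5 + (1−p)·4 = p + 4
  the column player's payoff to Left: p·8 + (1−p)·3 = 5p + 3
  p + 4 = 5p + 3  ⇒  -4p = -1  ⇒  p = 1/4.
For the row player to be willing to mix, the row player must be indifferent between Up and Down, which pins down the column player's mix.
  the row player's payoff from Up: q·2 + (1−q)·3 = -q + 3
  the row player's payoff from Down: q·0 + (1−q)·5 = -5q + 5
  -q + 3 = -5q + 5  ⇒  4q = 2  ⇒  q = 1/2.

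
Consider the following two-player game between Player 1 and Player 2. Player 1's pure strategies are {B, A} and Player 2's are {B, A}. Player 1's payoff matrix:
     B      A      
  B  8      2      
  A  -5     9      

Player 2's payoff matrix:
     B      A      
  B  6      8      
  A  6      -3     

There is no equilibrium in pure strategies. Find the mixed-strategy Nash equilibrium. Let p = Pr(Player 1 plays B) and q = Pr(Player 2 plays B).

p = 9/11, q = 7/20

Player 1's mix must leave Player 2 indifferent between B and A.
  Player 2's expected payoff from B: p·6 + (1−p)·6 = 6
  Player 2's expected payoff from A: p·8 + (1−p)·(-3) = 11p - 3
  6 = 11p - 3  ⇒  -11p = -9  ⇒  p = 9/11.
Player 2's mix must leave Player 1 indifferent between B and A.
  Player 1's payoff from B: q·8 + (1−q)·2 = 6q + 2
  Player 1's payoff from A: q·(-5) + (1−q)·9 = -14q + 9
  6q + 2 = -14q + 9  ⇒  20q = 7  ⇒  q = 7/20.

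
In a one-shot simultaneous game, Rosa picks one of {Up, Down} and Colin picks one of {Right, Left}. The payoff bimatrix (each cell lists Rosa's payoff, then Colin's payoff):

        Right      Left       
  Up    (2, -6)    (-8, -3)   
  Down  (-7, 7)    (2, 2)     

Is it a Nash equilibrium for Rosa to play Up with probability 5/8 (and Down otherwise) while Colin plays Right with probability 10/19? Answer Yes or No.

Yes

Check Colin's indifference given Rosa's mix p = 5/8:
  payoff from Right = -9/8; payoff from Left = -9/8 — equal.
Check Rosa's indifference given Colin's mix q = 10/19:
  payoff from Up = -52/19; payoff from Down = -52/19 — equal.
Both players are indifferent, so neither can profitably deviate.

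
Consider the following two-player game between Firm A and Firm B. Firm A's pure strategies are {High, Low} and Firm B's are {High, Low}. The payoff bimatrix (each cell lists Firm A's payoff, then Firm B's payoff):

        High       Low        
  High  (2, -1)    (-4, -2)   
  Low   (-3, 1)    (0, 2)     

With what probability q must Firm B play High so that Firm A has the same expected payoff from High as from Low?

q = 4/9

Set Firm A's expected payoff from High equal to that from Low:
  Firm A's expected payoff from High: q·2 + (1−q)·(-4) = 6q - 4
  Firm A's expected payoff from Low: q·(-3) + (1−q)·0 = -3q
  6q - 4 = -3q  ⇒  9q = 4  ⇒  q = 4/9.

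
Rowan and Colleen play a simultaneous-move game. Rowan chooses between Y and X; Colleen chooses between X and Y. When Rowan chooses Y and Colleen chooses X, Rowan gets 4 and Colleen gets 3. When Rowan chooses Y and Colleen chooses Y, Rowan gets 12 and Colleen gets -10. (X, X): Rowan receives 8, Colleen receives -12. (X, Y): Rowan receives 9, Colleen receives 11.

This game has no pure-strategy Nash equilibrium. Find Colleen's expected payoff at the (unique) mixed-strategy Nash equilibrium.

-29/12

In a mixed equilibrium Colleen is indifferent between X and Y; this condition fixes p.
  Colleen's payoff from X: p·3 + (1−p)·(-12) = 15p - 12
  Colleen's payoff from Y: p·(-10) + (1−p)·11 = -21p + 11
  15p - 12 = -21p + 11  ⇒  36p = 23  ⇒  p = 23/36.
At equilibrium Colleen is indifferent across columns, so Colleen's payoff equals the payoff from X: (23/36)·3 + (13/36)·(-12) = -29/12.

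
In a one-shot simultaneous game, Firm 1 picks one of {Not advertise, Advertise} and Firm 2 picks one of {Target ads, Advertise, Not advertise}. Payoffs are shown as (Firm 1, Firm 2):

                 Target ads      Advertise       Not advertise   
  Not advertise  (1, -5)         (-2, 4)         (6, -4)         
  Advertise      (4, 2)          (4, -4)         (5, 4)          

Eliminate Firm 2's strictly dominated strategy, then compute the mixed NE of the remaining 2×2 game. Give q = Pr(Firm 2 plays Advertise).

Firm 2's strategy Target ads is strictly dominated by Not advertise: -4 > -5 and 4 > 2. Eliminate Target ads.
Set Firm 1's expected payoff from Not advertise equal to that from Advertise:
  Firm 1's expected payoff from Not advertise: q·(-2) + (1−q)·6 = -8q + 6
  Firm 1's expected payoff from Advertise: q·4 + (1−q)·5 = -q + 5
  -8q + 6 = -q + 5  ⇒  -7q = -1  ⇒  q = 1/7.

q = 1/7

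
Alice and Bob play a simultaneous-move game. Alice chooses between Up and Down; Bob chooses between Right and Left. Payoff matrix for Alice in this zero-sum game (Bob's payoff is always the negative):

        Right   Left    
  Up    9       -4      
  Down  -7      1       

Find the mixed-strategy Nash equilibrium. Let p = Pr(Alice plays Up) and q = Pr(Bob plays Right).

p = 8/21, q = 5/21

Set Bob's expected payoff from Right equal to that from Left:
  Bob's payoff to Right: p·(-9) + (1−p)·7 = -16p + 7
  Bob's payoff to Left: p·4 + (1−p)·(-1) = 5p - 1
  -16p + 7 = 5p - 1  ⇒  -21p = -8  ⇒  p = 8/21.
In a mixed equilibrium Alice is indifferent between Up and Down; this condition fixes q.
  Alice's payoff from Up: q·9 + (1−q)·(-4) = 13q - 4
  Alice's payoff from Down: q·(-7) + (1−q)·1 = -8q + 1
  13q - 4 = -8q + 1  ⇒  21q = 5  ⇒  q = 5/21.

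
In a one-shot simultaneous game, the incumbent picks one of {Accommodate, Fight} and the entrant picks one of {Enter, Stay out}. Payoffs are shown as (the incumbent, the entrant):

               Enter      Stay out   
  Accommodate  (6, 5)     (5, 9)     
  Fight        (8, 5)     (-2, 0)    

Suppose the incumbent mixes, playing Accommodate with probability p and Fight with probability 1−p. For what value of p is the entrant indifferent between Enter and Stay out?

p = 5/9

For the entrant to be willing to mix, the entrant must be indifferent between Enter and Stay out, which pins down the incumbent's mix.
  the entrant's payoff from Enter: p·5 + (1−p)·5 = 5
  the entrant's payoff from Stay out: p·9 + (1−p)·0 = 9p
  5 = 9p  ⇒  -9p = -5  ⇒  p = 5/9.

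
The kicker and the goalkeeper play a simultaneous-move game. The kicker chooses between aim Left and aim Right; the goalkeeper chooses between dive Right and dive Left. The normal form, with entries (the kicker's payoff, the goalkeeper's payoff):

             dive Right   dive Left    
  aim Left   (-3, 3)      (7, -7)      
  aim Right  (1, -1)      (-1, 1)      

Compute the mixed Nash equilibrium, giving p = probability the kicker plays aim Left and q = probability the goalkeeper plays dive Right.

For the goalkeeper to be willing to mix, the goalkeeper must be indifferent between dive Right and dive Left, which pins down the kicker's mix.
  the goalkeeper's payoff to dive Right: p·3 + (1−p)·(-1) = 4p - 1
  the goalkeeper's payoff to dive Left: p·(-7) + (1−p)·1 = -8p + 1
  4p - 1 = -8p + 1  ⇒  12p = 2  ⇒  p = 1/6.
The goalkeeper's mix must leave the kicker indifferent between aim Left and aim Right.
  the kicker's payoff to aim Left: q·(-3) + (1−q)·7 = -10q + 7
  the kicker's payoff to aim Right: q·1 + (1−q)·(-1) = 2q - 1
  -10q + 7 = 2q - 1  ⇒  -12q = -8  ⇒  q = 2/3.

p = 1/6, q = 2/3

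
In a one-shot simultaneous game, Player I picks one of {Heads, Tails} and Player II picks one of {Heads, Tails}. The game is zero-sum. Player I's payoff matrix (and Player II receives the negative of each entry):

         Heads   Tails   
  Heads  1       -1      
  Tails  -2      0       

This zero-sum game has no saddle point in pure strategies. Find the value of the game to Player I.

v = -1/2

Player II's mix must leave Player I indifferent between Heads and Tails.
  Player I's payoff to Heads: q·1 + (1−q)·(-1) = 2q - 1
  Player I's payoff to Tails: q·(-2) + (1−q)·0 = -2q
  2q - 1 = -2q  ⇒  4q = 1  ⇒  q = 1/4.
The value is Player I's expected payoff against this mix (using Heads): (1/4)·1 + (3/4)·(-1) = -1/2.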